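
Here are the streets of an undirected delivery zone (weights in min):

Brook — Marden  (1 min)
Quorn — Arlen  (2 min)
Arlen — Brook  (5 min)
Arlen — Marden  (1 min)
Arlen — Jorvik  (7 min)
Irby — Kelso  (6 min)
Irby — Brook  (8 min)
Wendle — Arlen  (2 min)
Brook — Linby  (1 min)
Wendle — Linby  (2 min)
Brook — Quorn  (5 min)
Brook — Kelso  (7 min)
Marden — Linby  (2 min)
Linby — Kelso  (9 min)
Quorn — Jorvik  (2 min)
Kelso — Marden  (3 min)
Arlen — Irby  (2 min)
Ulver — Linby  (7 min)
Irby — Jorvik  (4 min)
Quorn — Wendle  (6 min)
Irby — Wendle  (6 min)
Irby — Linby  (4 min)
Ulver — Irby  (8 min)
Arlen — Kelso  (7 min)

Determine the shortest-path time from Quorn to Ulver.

12 min

Compare a few routes:
Quorn–Arlen–Wendle–Linby–Ulver: 2+2+2+7 = 13
Quorn–Arlen–Irby–Ulver: 2+2+8 = 12
Cheapest is Quorn–Arlen–Irby–Ulver at 12 min.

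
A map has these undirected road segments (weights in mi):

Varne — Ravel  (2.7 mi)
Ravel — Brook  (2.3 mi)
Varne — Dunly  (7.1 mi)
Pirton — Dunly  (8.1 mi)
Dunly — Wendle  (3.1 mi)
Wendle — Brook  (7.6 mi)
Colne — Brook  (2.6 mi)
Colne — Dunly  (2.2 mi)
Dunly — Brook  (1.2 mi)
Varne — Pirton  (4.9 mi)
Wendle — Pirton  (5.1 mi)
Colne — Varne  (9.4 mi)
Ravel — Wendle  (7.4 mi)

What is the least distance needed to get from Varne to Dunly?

6.2 mi

Candidate routes:
Varne → Ravel → Brook → Dunly: 2.7+2.3+1.2 = 6.2
Varne → Dunly: 7.1 = 7.1
Cheapest is Varne → Ravel → Brook → Dunly at 6.2 mi.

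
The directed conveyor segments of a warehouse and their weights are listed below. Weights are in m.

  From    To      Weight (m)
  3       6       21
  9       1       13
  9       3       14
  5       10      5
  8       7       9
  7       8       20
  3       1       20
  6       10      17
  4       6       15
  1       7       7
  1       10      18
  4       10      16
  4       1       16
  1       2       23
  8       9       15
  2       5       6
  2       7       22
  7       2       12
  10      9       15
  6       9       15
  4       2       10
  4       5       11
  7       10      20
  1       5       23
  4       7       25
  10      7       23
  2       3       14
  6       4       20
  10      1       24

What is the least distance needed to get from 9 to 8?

40 m

Candidate routes:
9 → 3 → 1 → 7 → 8: 14+20+7+20 = 61
9 → 1 → 7 → 8: 13+7+20 = 40
Cheapest is 9 → 1 → 7 → 8 at 40 m.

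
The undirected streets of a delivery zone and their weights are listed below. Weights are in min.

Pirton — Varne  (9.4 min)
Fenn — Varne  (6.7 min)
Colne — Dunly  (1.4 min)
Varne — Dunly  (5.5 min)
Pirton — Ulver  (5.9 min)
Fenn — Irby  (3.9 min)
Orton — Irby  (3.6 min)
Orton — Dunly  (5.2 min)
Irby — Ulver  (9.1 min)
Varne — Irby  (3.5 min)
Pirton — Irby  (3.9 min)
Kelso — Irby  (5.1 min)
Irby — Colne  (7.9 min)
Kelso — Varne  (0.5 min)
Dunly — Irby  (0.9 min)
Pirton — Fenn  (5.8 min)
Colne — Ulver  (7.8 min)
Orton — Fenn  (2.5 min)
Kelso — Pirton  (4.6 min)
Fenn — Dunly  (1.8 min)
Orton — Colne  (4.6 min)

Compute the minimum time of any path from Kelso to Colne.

Shortest distances from Kelso:
Kelso: 0
Varne: 0.5  (via Kelso)
Irby: 4  (via Varne)
Pirton: 4.6  (via Kelso)
Dunly: 4.9  (via Irby)
Colne: 6.3  (via Dunly)
Shortest route: Kelso → Varne → Irby → Dunly → Colne = 6.3 min.

6.3 min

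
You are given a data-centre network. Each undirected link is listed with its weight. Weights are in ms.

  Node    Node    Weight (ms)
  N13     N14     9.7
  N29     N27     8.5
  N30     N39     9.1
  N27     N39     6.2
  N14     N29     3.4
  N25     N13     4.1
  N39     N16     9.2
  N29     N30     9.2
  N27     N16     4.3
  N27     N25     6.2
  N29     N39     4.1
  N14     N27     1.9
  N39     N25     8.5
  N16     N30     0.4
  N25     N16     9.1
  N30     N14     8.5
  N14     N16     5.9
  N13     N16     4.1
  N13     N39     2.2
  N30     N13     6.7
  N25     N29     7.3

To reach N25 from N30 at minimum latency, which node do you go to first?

Enumerating some paths:
N30–N16–N25: 0.4+9.1 = 9.5
N30–N16–N13–N25: 0.4+4.1+4.1 = 8.6
Cheapest is N30–N16–N13–N25 at 8.6 ms.
So from N30 the first move is to N16.

N16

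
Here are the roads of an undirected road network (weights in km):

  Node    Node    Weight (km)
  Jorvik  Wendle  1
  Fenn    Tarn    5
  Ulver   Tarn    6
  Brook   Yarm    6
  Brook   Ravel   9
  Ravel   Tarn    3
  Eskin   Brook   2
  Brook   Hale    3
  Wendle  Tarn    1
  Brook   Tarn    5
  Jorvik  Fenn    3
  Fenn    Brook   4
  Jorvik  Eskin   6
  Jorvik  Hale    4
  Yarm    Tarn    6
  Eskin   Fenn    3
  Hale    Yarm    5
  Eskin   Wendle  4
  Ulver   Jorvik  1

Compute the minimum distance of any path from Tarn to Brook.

Candidate routes:
Tarn - Brook: 5 = 5
Tarn - Fenn - Brook: 5+4 = 9
Tarn - Wendle - Eskin - Brook: 1+4+2 = 7
The minimum is 5 km via Tarn - Brook.

5 km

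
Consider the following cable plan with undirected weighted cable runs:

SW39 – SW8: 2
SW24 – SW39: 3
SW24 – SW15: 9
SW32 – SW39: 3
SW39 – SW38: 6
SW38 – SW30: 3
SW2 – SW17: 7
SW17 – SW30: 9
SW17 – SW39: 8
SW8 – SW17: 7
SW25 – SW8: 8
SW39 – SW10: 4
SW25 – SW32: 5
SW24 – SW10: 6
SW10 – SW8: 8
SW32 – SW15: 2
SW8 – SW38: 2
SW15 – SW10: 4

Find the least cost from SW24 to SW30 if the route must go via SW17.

Best SW24 to SW17: SW24 → SW39 → SW17 costing 11
Shortest SW17→SW30: SW17 → SW30 = 9
Total via SW17: 11 + 9 = 20.

20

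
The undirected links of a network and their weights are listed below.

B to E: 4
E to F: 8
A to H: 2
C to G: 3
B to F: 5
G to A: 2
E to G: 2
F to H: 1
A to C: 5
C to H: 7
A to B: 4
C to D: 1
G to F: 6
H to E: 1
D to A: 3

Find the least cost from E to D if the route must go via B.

11

Best E to B: E → B costing 4
Shortest B→D: B → A → D = 7
Total via B: 4 + 7 = 11.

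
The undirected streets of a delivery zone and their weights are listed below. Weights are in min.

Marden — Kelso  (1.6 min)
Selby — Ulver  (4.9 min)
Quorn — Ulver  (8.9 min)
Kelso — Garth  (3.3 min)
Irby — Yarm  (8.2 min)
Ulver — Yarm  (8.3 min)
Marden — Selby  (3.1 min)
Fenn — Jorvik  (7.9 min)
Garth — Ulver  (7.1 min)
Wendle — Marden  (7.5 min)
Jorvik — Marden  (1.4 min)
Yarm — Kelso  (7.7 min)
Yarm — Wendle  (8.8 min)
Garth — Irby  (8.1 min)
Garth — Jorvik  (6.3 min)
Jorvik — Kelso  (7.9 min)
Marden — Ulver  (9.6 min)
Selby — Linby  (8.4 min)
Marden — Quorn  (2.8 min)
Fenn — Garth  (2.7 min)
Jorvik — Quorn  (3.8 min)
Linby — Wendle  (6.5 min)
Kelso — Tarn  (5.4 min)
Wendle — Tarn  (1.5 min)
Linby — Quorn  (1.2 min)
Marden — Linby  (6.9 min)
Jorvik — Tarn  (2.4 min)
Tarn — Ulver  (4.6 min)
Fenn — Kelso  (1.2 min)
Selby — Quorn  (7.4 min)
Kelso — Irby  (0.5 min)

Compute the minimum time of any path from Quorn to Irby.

4.9 min

Settle nodes by increasing distance from Quorn:
Quorn: 0
Linby: 1.2  (via Quorn)
Marden: 2.8  (via Quorn)
Jorvik: 3.8  (via Quorn)
Kelso: 4.4  (via Marden)
Irby: 4.9  (via Kelso)
Shortest route: Quorn → Marden → Kelso → Irby = 4.9 min.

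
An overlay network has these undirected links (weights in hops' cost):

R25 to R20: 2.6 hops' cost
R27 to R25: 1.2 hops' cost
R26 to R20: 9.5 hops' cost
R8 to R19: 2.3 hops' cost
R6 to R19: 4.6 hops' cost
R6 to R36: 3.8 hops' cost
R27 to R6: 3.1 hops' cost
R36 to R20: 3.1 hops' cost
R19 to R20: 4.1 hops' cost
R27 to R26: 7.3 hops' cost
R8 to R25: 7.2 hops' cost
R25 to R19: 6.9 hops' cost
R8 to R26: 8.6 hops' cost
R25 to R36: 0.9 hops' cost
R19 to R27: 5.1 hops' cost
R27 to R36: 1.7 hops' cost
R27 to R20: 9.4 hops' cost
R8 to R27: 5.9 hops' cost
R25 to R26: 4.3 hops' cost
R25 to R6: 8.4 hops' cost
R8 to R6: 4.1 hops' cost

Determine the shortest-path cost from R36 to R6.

3.8 hops' cost

Running Dijkstra from R36:
R36: 0
R25: 0.9  (via R36)
R27: 1.7  (via R36)
R20: 3.1  (via R36)
R6: 3.8  (via R36)
Shortest route: R36 → R6 = 3.8 hops' cost.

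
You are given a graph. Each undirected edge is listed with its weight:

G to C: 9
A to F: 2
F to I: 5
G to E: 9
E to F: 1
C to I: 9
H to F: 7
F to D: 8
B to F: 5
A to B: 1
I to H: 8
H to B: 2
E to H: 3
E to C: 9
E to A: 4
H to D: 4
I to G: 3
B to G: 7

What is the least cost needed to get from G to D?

13

Running Dijkstra from G:
G: 0
I: 3  (via G)
B: 7  (via G)
A: 8  (via B)
F: 8  (via I)
C: 9  (via G)
E: 9  (via G)
H: 9  (via B)
D: 13  (via H)
Shortest route: G → B → H → D = 13.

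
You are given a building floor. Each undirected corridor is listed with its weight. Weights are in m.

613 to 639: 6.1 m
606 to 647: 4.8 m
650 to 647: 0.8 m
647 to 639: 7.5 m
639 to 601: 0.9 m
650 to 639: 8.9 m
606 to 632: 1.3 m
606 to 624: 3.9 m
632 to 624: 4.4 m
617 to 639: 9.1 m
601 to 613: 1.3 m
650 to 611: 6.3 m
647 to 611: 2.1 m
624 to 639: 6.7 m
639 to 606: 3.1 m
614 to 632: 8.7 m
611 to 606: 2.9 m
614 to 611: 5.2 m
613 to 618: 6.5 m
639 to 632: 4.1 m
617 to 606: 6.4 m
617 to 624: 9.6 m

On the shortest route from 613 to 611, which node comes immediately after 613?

601

Compare a few routes:
613 - 601 - 639 - 647 - 611: 1.3+0.9+7.5+2.1 = 11.8
613 - 601 - 639 - 632 - 606 - 611: 1.3+0.9+4.1+1.3+2.9 = 10.5
613 - 601 - 639 - 606 - 611: 1.3+0.9+3.1+2.9 = 8.2
Cheapest is 613 - 601 - 639 - 606 - 611 at 8.2 m.
So from 613 the first move is to 601.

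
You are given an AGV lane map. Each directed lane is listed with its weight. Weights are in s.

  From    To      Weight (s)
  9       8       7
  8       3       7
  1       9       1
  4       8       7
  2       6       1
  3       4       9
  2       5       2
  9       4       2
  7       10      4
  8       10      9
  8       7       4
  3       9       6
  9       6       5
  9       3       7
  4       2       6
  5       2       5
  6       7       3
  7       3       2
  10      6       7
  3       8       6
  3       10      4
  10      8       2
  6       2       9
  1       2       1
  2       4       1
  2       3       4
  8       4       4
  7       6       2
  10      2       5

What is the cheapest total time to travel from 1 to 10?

9 s

Compare a few routes:
1 → 2 → 6 → 7 → 3 → 10: 1+1+3+2+4 = 11
1 → 2 → 3 → 10: 1+4+4 = 9
Cheapest is 1 → 2 → 3 → 10 at 9 s.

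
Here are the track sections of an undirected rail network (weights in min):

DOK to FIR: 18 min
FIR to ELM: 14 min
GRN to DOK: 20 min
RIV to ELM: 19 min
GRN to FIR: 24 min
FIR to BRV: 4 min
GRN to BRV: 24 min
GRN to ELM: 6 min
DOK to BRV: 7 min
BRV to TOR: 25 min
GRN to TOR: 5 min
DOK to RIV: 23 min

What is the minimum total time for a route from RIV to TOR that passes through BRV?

Shortest RIV→BRV: RIV–DOK–BRV = 30
Best BRV to TOR: BRV–TOR costing 25
Total via BRV: 30 + 25 = 55 min.

55 min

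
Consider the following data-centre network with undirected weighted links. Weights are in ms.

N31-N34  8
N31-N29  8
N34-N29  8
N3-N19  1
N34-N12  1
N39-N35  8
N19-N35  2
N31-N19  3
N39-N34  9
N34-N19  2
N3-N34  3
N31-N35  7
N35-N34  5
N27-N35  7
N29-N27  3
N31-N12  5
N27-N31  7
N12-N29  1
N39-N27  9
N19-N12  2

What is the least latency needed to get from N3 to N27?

Running Dijkstra from N3:
N3: 0
N19: 1  (via N3)
N35: 3  (via N19)
N12: 3  (via N19)
N34: 3  (via N3)
N29: 4  (via N12)
N31: 4  (via N19)
N27: 7  (via N29)
Shortest route: N3 → N19 → N12 → N29 → N27 = 7 ms.

7 ms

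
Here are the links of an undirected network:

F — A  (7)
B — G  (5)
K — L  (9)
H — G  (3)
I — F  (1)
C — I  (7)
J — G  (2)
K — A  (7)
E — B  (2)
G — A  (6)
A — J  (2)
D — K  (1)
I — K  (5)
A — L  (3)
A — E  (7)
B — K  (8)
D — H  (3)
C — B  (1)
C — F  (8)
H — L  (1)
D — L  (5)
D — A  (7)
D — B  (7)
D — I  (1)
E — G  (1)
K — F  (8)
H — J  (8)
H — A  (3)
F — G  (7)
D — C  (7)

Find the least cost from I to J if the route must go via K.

Shortest I→K: I–D–K = 2
Shortest K→J: K–A–J = 9
Total via K: 2 + 9 = 11.

11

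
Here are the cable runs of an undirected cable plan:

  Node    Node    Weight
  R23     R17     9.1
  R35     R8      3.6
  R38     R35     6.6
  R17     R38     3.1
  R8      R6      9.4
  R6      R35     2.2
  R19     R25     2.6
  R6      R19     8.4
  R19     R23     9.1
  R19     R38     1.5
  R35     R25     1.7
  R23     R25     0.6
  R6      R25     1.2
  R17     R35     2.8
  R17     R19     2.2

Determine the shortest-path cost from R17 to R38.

Candidate routes:
R17 → R38: 3.1 = 3.1
R17 → R19 → R38: 2.2+1.5 = 3.7
The minimum is 3.1 via R17 → R38.

3.1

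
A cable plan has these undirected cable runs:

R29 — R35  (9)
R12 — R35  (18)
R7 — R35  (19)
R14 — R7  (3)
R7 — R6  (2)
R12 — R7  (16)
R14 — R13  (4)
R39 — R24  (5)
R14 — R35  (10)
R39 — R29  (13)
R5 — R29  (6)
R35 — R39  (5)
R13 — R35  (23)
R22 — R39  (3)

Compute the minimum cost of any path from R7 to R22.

21

Compare a few routes:
R7–R14–R35–R39–R22: 3+10+5+3 = 21
R7–R14–R13–R35–R39–R22: 3+4+23+5+3 = 38
R7–R35–R39–R22: 19+5+3 = 27
The minimum is 21 via R7–R14–R35–R39–R22.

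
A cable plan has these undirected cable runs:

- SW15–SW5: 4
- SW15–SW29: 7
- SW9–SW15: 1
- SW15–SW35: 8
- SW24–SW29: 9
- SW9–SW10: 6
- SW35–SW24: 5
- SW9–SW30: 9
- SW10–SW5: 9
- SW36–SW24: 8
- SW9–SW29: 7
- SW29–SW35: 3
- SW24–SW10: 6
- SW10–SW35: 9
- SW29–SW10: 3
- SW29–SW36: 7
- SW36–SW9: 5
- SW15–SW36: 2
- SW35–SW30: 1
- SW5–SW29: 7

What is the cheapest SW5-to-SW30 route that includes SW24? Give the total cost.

20

Best SW5 to SW24: SW5–SW15–SW36–SW24 costing 14
Shortest SW24→SW30: SW24–SW35–SW30 = 6
Total via SW24: 14 + 6 = 20.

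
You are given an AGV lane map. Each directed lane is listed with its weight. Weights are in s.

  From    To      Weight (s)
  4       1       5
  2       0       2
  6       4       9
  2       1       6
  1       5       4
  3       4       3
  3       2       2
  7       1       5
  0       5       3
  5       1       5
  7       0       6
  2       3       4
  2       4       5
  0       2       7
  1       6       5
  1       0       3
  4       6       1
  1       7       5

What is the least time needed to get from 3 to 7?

Running Dijkstra from 3:
3: 0
2: 2  (via 3)
4: 3  (via 3)
0: 4  (via 2)
6: 4  (via 4)
5: 7  (via 0)
1: 8  (via 2)
7: 13  (via 1)
Shortest route: 3–2–1–7 = 13 s.

13 s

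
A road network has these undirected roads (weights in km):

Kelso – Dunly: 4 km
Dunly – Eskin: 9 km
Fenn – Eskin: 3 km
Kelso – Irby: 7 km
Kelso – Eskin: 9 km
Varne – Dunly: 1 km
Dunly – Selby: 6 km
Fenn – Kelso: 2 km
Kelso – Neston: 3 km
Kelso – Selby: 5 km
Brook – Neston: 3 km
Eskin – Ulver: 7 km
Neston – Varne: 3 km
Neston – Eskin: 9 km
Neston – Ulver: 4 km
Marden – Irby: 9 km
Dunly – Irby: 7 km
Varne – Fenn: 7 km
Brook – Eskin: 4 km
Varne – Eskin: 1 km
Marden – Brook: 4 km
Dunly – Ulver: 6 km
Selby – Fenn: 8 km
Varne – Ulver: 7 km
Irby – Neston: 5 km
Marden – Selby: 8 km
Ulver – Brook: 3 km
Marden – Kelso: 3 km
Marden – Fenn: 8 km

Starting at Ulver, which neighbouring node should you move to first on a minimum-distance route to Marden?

Brook

Enumerating some paths:
Ulver–Neston–Kelso–Marden: 4+3+3 = 10
Ulver–Brook–Marden: 3+4 = 7
Ulver–Neston–Brook–Marden: 4+3+4 = 11
The minimum is 7 km via Ulver–Brook–Marden.
So from Ulver the first move is to Brook.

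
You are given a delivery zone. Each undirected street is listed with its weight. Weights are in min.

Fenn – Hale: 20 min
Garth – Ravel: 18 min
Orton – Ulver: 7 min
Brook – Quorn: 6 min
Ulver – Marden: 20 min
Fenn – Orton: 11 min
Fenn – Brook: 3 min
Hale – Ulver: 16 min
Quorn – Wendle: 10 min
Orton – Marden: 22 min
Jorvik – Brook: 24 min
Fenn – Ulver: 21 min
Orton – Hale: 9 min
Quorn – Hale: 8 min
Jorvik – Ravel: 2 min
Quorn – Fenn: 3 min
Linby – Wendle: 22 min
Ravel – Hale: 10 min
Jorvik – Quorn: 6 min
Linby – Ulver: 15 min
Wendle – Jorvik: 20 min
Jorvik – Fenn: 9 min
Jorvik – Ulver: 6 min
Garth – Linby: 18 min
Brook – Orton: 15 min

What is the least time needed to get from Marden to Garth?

Enumerating some paths:
Marden → Ulver → Linby → Garth: 20+15+18 = 53
Marden → Ulver → Jorvik → Ravel → Garth: 20+6+2+18 = 46
Cheapest is Marden → Ulver → Jorvik → Ravel → Garth at 46 min.

46 min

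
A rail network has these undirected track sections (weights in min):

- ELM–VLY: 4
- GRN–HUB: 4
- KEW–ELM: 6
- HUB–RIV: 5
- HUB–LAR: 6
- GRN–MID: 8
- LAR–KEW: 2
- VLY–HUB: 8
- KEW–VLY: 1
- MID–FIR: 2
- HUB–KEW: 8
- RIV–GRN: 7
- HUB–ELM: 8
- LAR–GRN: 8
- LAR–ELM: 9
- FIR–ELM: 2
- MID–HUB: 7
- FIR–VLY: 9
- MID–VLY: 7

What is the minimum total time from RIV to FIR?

Compare a few routes:
RIV → HUB → MID → FIR: 5+7+2 = 14
RIV → HUB → ELM → FIR: 5+8+2 = 15
RIV → GRN → MID → FIR: 7+8+2 = 17
RIV → HUB → VLY → ELM → FIR: 5+8+4+2 = 19
Cheapest is RIV → HUB → MID → FIR at 14 min.

14 min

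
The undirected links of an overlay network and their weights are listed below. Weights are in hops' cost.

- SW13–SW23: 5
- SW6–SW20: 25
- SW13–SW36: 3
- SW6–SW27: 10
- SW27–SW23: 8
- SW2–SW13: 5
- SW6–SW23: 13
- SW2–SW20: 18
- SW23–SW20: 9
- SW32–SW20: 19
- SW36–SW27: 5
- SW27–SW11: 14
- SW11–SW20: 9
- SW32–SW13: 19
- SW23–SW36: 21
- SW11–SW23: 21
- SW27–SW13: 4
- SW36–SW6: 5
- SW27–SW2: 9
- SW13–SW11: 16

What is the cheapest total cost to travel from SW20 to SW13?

14 hops' cost

Settle nodes by increasing distance from SW20:
SW20: 0
SW11: 9  (via SW20)
SW23: 9  (via SW20)
SW13: 14  (via SW23)
Shortest route: SW20–SW23–SW13 = 14 hops' cost.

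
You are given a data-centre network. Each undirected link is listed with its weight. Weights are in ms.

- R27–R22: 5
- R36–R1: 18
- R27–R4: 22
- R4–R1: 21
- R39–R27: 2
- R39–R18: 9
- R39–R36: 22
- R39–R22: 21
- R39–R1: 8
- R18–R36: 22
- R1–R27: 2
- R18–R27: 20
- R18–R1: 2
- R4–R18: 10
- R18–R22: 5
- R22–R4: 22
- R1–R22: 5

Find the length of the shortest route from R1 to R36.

Shortest distances from R1:
R1: 0
R18: 2  (via R1)
R27: 2  (via R1)
R39: 4  (via R27)
R22: 5  (via R1)
R4: 12  (via R18)
R36: 18  (via R1)
Shortest route: R1–R36 = 18 ms.

18 ms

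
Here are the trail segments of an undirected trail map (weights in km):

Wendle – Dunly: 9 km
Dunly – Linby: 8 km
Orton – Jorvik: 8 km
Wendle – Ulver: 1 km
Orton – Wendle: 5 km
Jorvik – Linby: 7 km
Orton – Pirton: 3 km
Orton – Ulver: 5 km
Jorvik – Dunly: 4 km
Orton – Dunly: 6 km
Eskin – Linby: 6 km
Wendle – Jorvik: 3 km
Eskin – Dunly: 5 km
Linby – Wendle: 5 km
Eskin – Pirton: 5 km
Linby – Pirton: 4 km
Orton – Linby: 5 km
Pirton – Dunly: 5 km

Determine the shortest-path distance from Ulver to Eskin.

Settle nodes by increasing distance from Ulver:
Ulver: 0
Wendle: 1  (via Ulver)
Jorvik: 4  (via Wendle)
Orton: 5  (via Ulver)
Linby: 6  (via Wendle)
Dunly: 8  (via Jorvik)
Pirton: 8  (via Orton)
Eskin: 12  (via Linby)
Shortest route: Ulver → Wendle → Linby → Eskin = 12 km.

12 km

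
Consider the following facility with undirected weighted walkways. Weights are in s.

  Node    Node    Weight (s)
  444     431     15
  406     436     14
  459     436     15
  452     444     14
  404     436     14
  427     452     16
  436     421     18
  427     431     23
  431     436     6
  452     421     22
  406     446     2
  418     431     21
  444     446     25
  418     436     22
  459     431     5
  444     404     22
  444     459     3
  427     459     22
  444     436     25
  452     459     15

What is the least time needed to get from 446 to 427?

Candidate routes:
446 → 444 → 459 → 427: 25+3+22 = 50
446 → 406 → 436 → 459 → 427: 2+14+15+22 = 53
446 → 406 → 436 → 431 → 427: 2+14+6+23 = 45
446 → 406 → 436 → 431 → 459 → 427: 2+14+6+5+22 = 49
Cheapest is 446 → 406 → 436 → 431 → 427 at 45 s.

45 s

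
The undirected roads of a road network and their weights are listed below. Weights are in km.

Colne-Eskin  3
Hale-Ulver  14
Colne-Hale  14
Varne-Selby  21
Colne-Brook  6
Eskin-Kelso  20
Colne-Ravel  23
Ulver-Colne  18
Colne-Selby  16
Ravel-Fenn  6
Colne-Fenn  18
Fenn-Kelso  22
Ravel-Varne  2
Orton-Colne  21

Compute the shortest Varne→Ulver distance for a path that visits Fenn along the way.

44 km

Best Varne to Fenn: Varne → Ravel → Fenn costing 8
Shortest Fenn→Ulver: Fenn → Colne → Ulver = 36
Total via Fenn: 8 + 36 = 44 km.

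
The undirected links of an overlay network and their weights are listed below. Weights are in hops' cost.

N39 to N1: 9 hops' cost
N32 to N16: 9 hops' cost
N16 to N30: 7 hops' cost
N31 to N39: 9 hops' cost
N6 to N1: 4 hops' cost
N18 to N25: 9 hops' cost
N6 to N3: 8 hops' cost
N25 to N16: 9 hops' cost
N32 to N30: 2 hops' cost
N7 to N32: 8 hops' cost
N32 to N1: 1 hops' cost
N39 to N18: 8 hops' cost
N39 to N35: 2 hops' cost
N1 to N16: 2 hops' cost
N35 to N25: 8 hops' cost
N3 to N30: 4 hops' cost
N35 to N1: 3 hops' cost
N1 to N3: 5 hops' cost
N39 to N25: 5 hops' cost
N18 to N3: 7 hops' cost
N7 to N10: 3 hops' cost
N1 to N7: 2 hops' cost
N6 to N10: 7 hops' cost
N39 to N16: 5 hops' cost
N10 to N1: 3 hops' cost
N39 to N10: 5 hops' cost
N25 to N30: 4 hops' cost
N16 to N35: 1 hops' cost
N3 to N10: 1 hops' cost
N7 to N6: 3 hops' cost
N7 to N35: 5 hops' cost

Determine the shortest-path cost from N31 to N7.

16 hops' cost

Settle nodes by increasing distance from N31:
N31: 0
N39: 9  (via N31)
N35: 11  (via N39)
N16: 12  (via N35)
N25: 14  (via N39)
N1: 14  (via N35)
N10: 14  (via N39)
N32: 15  (via N1)
N3: 15  (via N10)
N7: 16  (via N35)
Shortest route: N31–N39–N35–N7 = 16 hops' cost.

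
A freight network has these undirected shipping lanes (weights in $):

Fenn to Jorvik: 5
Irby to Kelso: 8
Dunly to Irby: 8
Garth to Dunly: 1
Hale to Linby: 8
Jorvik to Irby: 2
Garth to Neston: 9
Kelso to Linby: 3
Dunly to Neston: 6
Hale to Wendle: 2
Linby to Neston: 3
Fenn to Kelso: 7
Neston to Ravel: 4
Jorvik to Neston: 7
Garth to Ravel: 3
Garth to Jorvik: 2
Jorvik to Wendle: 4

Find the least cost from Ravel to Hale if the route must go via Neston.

Best Ravel to Neston: Ravel → Neston costing 4
Best Neston to Hale: Neston → Linby → Hale costing 11
Total via Neston: 4 + 11 = $15.

$15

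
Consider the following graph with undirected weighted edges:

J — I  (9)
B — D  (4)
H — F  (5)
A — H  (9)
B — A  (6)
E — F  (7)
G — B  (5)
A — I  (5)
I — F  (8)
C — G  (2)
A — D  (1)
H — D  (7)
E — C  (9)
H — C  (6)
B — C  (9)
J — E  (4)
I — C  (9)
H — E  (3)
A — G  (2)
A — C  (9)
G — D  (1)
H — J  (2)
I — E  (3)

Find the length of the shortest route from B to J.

Running Dijkstra from B:
B: 0
D: 4  (via B)
A: 5  (via D)
G: 5  (via B)
C: 7  (via G)
I: 10  (via A)
H: 11  (via D)
E: 13  (via I)
J: 13  (via H)
Shortest route: B → D → H → J = 13.

13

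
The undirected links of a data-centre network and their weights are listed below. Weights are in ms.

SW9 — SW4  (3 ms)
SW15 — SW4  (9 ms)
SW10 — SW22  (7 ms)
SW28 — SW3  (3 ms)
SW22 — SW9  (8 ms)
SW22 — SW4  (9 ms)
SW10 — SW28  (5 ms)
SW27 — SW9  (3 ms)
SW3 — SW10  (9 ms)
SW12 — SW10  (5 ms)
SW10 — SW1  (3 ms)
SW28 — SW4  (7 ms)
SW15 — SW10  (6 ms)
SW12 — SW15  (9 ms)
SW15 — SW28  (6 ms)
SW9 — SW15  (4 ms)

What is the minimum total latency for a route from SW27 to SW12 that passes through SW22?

23 ms

Shortest SW27→SW22: SW27 → SW9 → SW22 = 11
Shortest SW22→SW12: SW22 → SW10 → SW12 = 12
Total via SW22: 11 + 12 = 23 ms.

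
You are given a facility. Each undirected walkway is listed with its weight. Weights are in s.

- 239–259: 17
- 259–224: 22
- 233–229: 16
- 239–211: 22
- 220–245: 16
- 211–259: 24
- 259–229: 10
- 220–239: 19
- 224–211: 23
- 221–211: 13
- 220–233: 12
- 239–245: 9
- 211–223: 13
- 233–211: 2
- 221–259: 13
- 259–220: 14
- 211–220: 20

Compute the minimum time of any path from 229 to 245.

Candidate routes:
229 - 259 - 239 - 245: 10+17+9 = 36
229 - 233 - 220 - 245: 16+12+16 = 44
229 - 233 - 211 - 239 - 245: 16+2+22+9 = 49
229 - 259 - 220 - 245: 10+14+16 = 40
Cheapest is 229 - 259 - 239 - 245 at 36 s.

36 s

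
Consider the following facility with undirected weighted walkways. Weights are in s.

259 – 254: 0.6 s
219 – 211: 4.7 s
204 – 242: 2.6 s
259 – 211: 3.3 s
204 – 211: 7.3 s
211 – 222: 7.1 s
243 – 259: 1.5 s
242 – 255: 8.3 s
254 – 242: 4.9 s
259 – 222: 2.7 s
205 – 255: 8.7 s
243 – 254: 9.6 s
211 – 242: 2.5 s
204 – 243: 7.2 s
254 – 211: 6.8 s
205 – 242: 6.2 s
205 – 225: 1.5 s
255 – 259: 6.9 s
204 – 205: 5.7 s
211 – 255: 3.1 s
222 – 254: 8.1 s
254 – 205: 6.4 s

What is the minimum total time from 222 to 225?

Running Dijkstra from 222:
222: 0
259: 2.7  (via 222)
254: 3.3  (via 259)
243: 4.2  (via 259)
211: 6  (via 259)
242: 8.2  (via 254)
255: 9.1  (via 211)
205: 9.7  (via 254)
219: 10.7  (via 211)
204: 10.8  (via 242)
225: 11.2  (via 205)
Shortest route: 222–259–254–205–225 = 11.2 s.

11.2 s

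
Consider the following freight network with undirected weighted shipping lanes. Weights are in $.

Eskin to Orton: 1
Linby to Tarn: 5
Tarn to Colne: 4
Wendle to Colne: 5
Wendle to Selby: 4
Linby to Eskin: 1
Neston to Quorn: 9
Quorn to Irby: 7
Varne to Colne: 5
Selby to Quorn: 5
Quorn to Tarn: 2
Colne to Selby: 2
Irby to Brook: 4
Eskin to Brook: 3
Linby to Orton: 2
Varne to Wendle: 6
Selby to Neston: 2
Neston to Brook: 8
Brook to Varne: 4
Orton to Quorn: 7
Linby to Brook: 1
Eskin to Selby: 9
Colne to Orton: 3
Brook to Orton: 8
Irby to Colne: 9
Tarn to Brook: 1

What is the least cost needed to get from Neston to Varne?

Running Dijkstra from Neston:
Neston: 0
Selby: 2  (via Neston)
Colne: 4  (via Selby)
Wendle: 6  (via Selby)
Orton: 7  (via Colne)
Quorn: 7  (via Selby)
Eskin: 8  (via Orton)
Tarn: 8  (via Colne)
Brook: 8  (via Neston)
Linby: 9  (via Orton)
Varne: 9  (via Colne)
Shortest route: Neston–Selby–Colne–Varne = $9.

$9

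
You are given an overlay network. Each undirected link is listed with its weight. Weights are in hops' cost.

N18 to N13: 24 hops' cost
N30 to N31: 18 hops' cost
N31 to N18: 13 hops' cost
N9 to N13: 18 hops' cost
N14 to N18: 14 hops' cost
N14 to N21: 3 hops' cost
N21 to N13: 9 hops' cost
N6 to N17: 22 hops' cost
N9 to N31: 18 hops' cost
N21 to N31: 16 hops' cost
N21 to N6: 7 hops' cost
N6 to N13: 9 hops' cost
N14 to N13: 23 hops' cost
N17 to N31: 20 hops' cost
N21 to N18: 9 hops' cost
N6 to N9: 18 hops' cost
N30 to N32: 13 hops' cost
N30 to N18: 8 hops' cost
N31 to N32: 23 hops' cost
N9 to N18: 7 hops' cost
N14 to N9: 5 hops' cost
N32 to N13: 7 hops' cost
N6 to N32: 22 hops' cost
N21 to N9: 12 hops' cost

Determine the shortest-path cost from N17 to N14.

Running Dijkstra from N17:
N17: 0
N31: 20  (via N17)
N6: 22  (via N17)
N21: 29  (via N6)
N13: 31  (via N6)
N14: 32  (via N21)
Shortest route: N17 → N6 → N21 → N14 = 32 hops' cost.

32 hops' cost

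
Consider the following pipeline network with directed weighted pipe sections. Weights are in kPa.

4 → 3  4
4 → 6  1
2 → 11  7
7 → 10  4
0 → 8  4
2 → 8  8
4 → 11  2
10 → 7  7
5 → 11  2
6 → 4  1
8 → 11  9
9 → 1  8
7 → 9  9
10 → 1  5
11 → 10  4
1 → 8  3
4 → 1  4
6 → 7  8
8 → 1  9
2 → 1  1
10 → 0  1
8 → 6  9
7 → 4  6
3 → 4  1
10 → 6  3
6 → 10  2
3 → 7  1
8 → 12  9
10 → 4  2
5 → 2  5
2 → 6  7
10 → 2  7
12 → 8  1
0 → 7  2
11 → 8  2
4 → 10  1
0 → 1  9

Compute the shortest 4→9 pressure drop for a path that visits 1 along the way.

30 kPa

Best 4 to 1: 4 → 1 costing 4
Best 1 to 9: 1 → 8 → 6 → 10 → 0 → 7 → 9 costing 26
Total via 1: 4 + 26 = 30 kPa.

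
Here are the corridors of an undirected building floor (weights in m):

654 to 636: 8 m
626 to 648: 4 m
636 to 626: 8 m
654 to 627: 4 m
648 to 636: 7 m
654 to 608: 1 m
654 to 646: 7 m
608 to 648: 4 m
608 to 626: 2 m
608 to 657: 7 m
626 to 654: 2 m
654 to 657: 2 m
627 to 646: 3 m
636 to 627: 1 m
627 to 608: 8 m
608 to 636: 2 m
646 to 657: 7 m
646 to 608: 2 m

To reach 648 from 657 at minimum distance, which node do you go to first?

Compare a few routes:
657–654–626–648: 2+2+4 = 8
657–654–608–648: 2+1+4 = 7
657–654–608–626–648: 2+1+2+4 = 9
The minimum is 7 m via 657–654–608–648.
So from 657 the first move is to 654.

654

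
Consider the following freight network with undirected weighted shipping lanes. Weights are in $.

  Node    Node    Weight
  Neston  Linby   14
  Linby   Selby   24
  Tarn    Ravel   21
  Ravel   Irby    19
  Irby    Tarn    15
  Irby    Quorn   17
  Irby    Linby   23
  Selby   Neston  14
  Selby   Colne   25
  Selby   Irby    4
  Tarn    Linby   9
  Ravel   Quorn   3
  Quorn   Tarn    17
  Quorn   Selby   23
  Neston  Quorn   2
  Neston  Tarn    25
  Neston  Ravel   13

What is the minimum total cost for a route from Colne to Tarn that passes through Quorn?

$58

Shortest Colne→Quorn: Colne–Selby–Neston–Quorn = 41
Best Quorn to Tarn: Quorn–Tarn costing 17
Total via Quorn: 41 + 17 = $58.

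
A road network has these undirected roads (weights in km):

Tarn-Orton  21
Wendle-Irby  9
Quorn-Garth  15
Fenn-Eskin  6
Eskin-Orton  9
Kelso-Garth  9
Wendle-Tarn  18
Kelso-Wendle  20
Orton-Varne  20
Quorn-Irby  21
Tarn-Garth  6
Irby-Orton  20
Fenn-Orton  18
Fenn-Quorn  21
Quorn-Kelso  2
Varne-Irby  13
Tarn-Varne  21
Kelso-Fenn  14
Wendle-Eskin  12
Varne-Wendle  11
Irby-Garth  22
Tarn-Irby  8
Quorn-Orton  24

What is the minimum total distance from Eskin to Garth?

29 km

Compare a few routes:
Eskin–Fenn–Kelso–Garth: 6+14+9 = 29
Eskin–Wendle–Irby–Tarn–Garth: 12+9+8+6 = 35
Eskin–Orton–Tarn–Garth: 9+21+6 = 36
Cheapest is Eskin–Fenn–Kelso–Garth at 29 km.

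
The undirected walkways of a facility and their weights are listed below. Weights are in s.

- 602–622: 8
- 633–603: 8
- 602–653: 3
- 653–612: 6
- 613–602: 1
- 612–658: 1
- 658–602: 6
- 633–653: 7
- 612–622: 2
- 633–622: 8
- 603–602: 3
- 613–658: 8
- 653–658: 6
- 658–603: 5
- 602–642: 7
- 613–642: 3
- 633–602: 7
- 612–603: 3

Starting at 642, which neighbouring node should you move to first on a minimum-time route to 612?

Enumerating some paths:
642 - 613 - 658 - 612: 3+8+1 = 12
642 - 613 - 602 - 603 - 612: 3+1+3+3 = 10
642 - 613 - 602 - 658 - 612: 3+1+6+1 = 11
The minimum is 10 s via 642 - 613 - 602 - 603 - 612.
So from 642 the first move is to 613.

613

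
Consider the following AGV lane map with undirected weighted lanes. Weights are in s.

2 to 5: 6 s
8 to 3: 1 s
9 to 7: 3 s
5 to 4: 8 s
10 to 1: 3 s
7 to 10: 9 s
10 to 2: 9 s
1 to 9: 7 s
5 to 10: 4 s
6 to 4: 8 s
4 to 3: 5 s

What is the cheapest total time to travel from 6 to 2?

Running Dijkstra from 6:
6: 0
4: 8  (via 6)
3: 13  (via 4)
8: 14  (via 3)
5: 16  (via 4)
10: 20  (via 5)
2: 22  (via 5)
Shortest route: 6 → 4 → 5 → 2 = 22 s.

22 s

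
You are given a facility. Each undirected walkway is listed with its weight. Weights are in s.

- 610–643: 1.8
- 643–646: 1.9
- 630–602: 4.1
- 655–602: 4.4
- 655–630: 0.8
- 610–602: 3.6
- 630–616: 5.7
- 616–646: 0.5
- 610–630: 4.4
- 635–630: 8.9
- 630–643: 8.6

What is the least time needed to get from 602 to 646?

Compare a few routes:
602 - 630 - 616 - 646: 4.1+5.7+0.5 = 10.3
602 - 610 - 643 - 646: 3.6+1.8+1.9 = 7.3
The minimum is 7.3 s via 602 - 610 - 643 - 646.

7.3 s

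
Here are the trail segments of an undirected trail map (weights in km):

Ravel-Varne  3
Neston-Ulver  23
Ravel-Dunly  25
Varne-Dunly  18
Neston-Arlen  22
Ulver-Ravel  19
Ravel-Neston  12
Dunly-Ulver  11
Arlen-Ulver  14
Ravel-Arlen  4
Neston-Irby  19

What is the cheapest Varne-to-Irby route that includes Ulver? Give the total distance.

63 km

Best Varne to Ulver: Varne → Ravel → Arlen → Ulver costing 21
Shortest Ulver→Irby: Ulver → Neston → Irby = 42
Total via Ulver: 21 + 42 = 63 km.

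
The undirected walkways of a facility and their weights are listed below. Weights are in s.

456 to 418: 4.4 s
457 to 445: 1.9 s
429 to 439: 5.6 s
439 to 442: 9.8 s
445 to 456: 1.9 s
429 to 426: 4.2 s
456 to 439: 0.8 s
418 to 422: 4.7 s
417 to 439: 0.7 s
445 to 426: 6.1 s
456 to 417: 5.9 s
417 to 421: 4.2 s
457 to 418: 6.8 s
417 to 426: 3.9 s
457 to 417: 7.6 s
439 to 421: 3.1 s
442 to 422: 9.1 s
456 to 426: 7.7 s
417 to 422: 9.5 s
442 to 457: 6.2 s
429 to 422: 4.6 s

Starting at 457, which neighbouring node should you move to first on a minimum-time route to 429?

445

Candidate routes:
457 - 445 - 456 - 439 - 429: 1.9+1.9+0.8+5.6 = 10.2
457 - 445 - 426 - 429: 1.9+6.1+4.2 = 12.2
The minimum is 10.2 s via 457 - 445 - 456 - 439 - 429.
So from 457 the first move is to 445.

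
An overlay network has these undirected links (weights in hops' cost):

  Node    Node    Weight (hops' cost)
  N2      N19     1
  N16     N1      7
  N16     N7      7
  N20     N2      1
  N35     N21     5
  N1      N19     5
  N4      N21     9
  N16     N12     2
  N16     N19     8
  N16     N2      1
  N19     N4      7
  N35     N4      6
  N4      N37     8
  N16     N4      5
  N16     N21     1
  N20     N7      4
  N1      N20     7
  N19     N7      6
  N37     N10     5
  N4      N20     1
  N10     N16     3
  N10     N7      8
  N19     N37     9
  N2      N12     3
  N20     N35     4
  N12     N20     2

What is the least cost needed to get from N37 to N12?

Settle nodes by increasing distance from N37:
N37: 0
N10: 5  (via N37)
N16: 8  (via N10)
N4: 8  (via N37)
N19: 9  (via N37)
N20: 9  (via N4)
N21: 9  (via N16)
N2: 9  (via N16)
N12: 10  (via N16)
Shortest route: N37–N10–N16–N12 = 10 hops' cost.

10 hops' cost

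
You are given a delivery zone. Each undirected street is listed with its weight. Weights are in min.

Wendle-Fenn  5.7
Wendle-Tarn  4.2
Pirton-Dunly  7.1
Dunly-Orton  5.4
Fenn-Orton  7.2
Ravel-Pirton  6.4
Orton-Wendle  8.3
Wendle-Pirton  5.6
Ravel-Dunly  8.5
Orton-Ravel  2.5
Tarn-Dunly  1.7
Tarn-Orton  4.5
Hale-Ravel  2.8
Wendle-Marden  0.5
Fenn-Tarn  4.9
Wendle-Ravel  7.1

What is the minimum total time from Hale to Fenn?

Enumerating some paths:
Hale → Ravel → Orton → Fenn: 2.8+2.5+7.2 = 12.5
Hale → Ravel → Orton → Tarn → Fenn: 2.8+2.5+4.5+4.9 = 14.7
Cheapest is Hale → Ravel → Orton → Fenn at 12.5 min.

12.5 min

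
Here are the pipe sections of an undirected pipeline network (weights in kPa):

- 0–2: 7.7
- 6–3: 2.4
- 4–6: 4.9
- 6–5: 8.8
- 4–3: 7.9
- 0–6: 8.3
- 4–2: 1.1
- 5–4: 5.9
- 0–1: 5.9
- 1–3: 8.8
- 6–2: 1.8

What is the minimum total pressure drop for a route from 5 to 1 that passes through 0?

20.6 kPa

Shortest 5→0: 5 → 4 → 2 → 0 = 14.7
Shortest 0→1: 0 → 1 = 5.9
Total via 0: 14.7 + 5.9 = 20.6 kPa.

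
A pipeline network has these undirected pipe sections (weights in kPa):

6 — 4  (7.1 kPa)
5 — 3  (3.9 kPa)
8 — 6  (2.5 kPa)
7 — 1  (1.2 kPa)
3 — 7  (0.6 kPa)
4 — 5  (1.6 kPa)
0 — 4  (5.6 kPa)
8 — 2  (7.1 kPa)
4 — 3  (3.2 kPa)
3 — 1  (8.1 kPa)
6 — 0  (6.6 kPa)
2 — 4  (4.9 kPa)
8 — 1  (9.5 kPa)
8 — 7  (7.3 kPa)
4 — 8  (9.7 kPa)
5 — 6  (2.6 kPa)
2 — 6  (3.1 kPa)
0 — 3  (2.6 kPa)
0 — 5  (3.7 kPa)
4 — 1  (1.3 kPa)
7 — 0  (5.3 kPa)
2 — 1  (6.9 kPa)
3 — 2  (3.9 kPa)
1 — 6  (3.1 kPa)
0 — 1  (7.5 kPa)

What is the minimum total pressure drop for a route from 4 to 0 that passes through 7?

5.7 kPa

Shortest 4→7: 4–1–7 = 2.5
Shortest 7→0: 7–3–0 = 3.2
Total via 7: 2.5 + 3.2 = 5.7 kPa.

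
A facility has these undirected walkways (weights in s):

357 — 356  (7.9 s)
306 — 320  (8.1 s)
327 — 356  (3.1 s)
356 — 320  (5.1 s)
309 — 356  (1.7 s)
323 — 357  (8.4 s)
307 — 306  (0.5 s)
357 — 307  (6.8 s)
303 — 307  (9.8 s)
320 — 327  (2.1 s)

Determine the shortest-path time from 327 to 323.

19.4 s

Enumerating some paths:
327 - 320 - 356 - 357 - 323: 2.1+5.1+7.9+8.4 = 23.5
327 - 356 - 357 - 323: 3.1+7.9+8.4 = 19.4
327 - 320 - 306 - 307 - 357 - 323: 2.1+8.1+0.5+6.8+8.4 = 25.9
The minimum is 19.4 s via 327 - 356 - 357 - 323.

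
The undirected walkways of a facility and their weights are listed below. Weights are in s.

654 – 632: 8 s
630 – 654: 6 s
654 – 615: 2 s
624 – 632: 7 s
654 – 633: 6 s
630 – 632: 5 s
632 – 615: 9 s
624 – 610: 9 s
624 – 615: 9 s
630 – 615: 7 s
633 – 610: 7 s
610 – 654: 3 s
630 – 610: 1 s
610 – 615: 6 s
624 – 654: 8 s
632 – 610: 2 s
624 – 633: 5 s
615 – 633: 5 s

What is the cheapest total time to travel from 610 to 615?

5 s

Candidate routes:
610 → 654 → 615: 3+2 = 5
610 → 615: 6 = 6
Cheapest is 610 → 654 → 615 at 5 s.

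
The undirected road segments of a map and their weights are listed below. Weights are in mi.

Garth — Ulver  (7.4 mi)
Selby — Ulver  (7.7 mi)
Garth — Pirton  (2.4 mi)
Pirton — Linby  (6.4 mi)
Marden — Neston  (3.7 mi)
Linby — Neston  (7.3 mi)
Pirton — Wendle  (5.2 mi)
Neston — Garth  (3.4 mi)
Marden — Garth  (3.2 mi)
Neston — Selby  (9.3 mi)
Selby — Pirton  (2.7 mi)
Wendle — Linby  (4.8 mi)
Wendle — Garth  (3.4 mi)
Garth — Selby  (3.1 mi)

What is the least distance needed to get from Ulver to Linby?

15.6 mi

Compare a few routes:
Ulver–Selby–Pirton–Linby: 7.7+2.7+6.4 = 16.8
Ulver–Garth–Neston–Linby: 7.4+3.4+7.3 = 18.1
Ulver–Garth–Wendle–Linby: 7.4+3.4+4.8 = 15.6
Ulver–Garth–Pirton–Linby: 7.4+2.4+6.4 = 16.2
The minimum is 15.6 mi via Ulver–Garth–Wendle–Linby.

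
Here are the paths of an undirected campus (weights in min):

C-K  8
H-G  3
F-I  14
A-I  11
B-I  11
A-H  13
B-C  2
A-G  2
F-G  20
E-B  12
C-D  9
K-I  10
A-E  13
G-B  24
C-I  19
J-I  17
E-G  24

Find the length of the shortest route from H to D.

Compare a few routes:
H → G → B → C → D: 3+24+2+9 = 38
H → G → A → I → K → C → D: 3+2+11+10+8+9 = 43
H → G → A → E → B → C → D: 3+2+13+12+2+9 = 41
Cheapest is H → G → B → C → D at 38 min.

38 min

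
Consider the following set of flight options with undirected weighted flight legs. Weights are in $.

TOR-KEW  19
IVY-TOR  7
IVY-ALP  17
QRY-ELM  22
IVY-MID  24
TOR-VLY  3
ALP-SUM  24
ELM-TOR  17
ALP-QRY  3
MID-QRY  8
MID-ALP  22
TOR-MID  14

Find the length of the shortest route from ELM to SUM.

$49

Shortest distances from ELM:
ELM: 0
TOR: 17  (via ELM)
VLY: 20  (via TOR)
QRY: 22  (via ELM)
IVY: 24  (via TOR)
ALP: 25  (via QRY)
MID: 30  (via QRY)
KEW: 36  (via TOR)
SUM: 49  (via ALP)
Shortest route: ELM → QRY → ALP → SUM = $49.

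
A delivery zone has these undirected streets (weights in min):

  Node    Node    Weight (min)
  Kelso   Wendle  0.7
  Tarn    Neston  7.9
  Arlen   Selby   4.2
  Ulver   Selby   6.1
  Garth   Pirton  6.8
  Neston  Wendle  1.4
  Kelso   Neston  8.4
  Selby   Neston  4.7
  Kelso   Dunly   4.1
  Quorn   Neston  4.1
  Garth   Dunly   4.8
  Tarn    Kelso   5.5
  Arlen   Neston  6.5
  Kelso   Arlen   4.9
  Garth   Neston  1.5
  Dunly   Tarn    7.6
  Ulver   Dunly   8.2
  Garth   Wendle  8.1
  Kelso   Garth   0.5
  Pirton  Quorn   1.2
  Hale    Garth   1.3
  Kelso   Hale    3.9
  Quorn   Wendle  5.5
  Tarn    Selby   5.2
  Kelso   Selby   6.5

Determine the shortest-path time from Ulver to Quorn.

14.9 min

Candidate routes:
Ulver - Selby - Neston - Quorn: 6.1+4.7+4.1 = 14.9
Ulver - Selby - Neston - Wendle - Quorn: 6.1+4.7+1.4+5.5 = 17.7
The minimum is 14.9 min via Ulver - Selby - Neston - Quorn.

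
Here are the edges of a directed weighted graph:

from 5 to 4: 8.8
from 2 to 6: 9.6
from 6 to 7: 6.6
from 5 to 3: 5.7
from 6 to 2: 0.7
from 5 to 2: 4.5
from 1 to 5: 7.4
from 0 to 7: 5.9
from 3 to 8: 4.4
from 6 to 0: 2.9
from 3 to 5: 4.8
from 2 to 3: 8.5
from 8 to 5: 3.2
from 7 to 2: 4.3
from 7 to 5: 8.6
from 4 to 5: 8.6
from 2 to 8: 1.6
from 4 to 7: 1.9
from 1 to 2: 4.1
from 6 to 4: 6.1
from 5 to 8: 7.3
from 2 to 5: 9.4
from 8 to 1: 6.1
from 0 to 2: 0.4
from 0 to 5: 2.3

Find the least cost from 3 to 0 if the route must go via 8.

Shortest 3→8: 3–8 = 4.4
Shortest 8→0: 8–5–2–6–0 = 20.2
Total via 8: 4.4 + 20.2 = 24.6.

24.6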